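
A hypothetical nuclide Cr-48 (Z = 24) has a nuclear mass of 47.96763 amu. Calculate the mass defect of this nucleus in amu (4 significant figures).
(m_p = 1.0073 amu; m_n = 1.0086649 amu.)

Mass of separated nucleons = 24(1.0073) + 24(1.0086649) = 24.1752 + 24.2079576 = 48.3831576 amu
The mass defect is 48.3831576 − 47.96763 = 0.4155276 amu.

0.4155 amu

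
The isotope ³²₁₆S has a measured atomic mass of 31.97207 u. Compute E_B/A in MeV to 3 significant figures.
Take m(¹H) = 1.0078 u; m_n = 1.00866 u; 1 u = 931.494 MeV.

Σm = 16·m(¹H) + 16·m_n = 16.1248 + 16.13856 = 32.26336 u
Mass defect Δm = 32.26336 − 31.97207 = 0.29129 u
E_B = 0.29129 × 931.494 = 271.335 MeV
Per nucleon: 271.335 / 32 = 8.479 MeV

8.48 MeV/nucleon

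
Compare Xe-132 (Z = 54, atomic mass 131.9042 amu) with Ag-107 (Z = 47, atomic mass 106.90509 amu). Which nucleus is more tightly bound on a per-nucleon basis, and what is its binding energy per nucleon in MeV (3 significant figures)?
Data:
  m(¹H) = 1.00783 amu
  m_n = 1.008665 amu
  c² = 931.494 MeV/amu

Ag-107; 8.56 MeV/nucleon

Xe-132: Σm = 54(1.00783) + 78(1.008665) = 133.098690 amu; Δm = 1.194490 amu; E_B = 1112.66 MeV; E_B/A = 8.429 MeV
Ag-107: Σm = 47(1.00783) + 60(1.008665) = 107.887910 amu; Δm = 0.982820 amu; E_B = 915.49 MeV; E_B/A = 8.556 MeV
Ag-107 has the higher binding energy per nucleon, so it is the more tightly bound nucleus.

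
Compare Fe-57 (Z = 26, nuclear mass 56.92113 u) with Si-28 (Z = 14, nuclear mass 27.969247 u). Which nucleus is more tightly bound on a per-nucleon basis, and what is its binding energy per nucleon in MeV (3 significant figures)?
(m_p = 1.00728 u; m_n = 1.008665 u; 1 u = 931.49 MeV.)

Fe-57; 8.77 MeV/nucleon

Fe-57: Σm = 26(1.00728) + 31(1.008665) = 57.457895 u; Δm = 0.536765 u; E_B = 499.99 MeV; E_B/A = 8.772 MeV
Si-28: Σm = 14(1.00728) + 14(1.008665) = 28.223230 u; Δm = 0.253983 u; E_B = 236.58 MeV; E_B/A = 8.449 MeV
Fe-57 has the higher binding energy per nucleon, so it is the more tightly bound nucleus.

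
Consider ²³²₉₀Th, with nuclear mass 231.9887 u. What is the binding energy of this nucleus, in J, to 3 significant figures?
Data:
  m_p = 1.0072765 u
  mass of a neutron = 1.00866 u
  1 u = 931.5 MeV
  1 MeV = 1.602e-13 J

2.83e-10 J

Σm = 90·m_p + 142·m_n = 90.6548850 + 143.22972 = 233.8846050 u
Δm = 233.8846050 − 231.9887 = 1.8959050 u
Converting to energy: 1.8959050 u × 931.5 MeV/u = 1766.04 MeV
In joules: 1766.04 MeV × 1.602e-13 J/MeV = 2.8292e-10 J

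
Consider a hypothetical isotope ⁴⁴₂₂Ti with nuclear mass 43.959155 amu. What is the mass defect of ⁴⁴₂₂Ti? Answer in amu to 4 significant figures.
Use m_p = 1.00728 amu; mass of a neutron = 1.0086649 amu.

With 22 protons and 22 neutrons (A = 44):
Total constituent mass: 22 × 1.00728 + 22 × 1.0086649 = 44.3507878 amu
Mass defect Δm = 44.3507878 − 43.959155 = 0.3916328 amu

0.3916 amu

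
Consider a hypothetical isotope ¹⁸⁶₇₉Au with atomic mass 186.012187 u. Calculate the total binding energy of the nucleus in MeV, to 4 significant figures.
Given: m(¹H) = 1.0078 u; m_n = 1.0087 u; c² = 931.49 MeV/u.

Mass of separated nucleons = 79(1.0078) + 107(1.0087) = 79.6162 + 107.9309 = 187.5471 u
The mass defect is 187.5471 − 186.012187 = 1.534913 u.
E_B = 1.534913 × 931.49 = 1429.76 MeV

1430 MeV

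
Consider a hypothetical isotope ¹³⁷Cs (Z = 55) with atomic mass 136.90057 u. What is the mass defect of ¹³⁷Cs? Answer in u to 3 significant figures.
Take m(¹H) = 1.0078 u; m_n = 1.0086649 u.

1.24 u

Z = 55, so N = A − Z = 137 − 55 = 82.
Total constituent mass: 55 × 1.0078 + 82 × 1.0086649 = 138.1395218 u
Mass defect Δm = 138.1395218 − 136.90057 = 1.2389518 u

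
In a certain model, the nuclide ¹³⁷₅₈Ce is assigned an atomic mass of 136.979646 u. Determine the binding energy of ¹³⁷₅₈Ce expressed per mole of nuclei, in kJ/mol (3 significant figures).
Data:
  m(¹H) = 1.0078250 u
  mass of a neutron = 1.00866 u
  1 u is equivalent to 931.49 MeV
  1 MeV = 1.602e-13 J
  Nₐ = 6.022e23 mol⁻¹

1.04e+11 kJ/mol

Σm = 58·m(¹H) + 79·m_n = 58.4538500 + 79.68414 = 138.1379900 u
The mass defect is 138.1379900 − 136.979646 = 1.1583440 u.
Binding energy = Δm·c² = 1.1583440 × 931.49 MeV/u = 1078.99 MeV
Per nucleus in joules: 1078.99 MeV × 1.602e-13 J/MeV = 1.7285e-10 J
Per mole: 1.7285e-10 J × 6.022e23 mol⁻¹ = 1.0409e+14 J/mol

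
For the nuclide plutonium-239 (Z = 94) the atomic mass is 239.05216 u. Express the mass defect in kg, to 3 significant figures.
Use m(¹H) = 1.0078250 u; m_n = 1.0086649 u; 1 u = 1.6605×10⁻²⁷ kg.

3.22e-27 kg

With 94 protons and 145 neutrons (A = 239):
Mass of separated nucleons = 94(1.0078250) + 145(1.0086649) = 94.7355500 + 146.2564105 = 240.9919605 u
Δm = 240.9919605 − 239.05216 = 1.9398005 u
In SI units: 1.9398005 u × 1.6605×10⁻²⁷ kg/u = 3.2210e-27 kg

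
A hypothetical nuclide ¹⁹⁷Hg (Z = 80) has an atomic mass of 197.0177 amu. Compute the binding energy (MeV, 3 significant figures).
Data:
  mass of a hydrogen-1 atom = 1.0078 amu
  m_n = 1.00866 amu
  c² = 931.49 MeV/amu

1510 MeV

With 80 protons and 117 neutrons (A = 197):
Mass of separated nucleons = 80(1.0078) + 117(1.00866) = 80.6240 + 118.01322 = 198.63722 amu
Mass defect Δm = 198.63722 − 197.0177 = 1.61952 amu
Converting to energy: 1.61952 amu × 931.49 MeV/amu = 1508.57 MeV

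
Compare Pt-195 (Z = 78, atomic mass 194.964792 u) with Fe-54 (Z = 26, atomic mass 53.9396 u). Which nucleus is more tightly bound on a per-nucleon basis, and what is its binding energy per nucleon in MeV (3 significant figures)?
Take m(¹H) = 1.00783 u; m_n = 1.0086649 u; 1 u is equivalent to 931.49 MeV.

Pt-195: Σm = 78(1.00783) + 117(1.0086649) = 196.6245333 u; Δm = 1.6597413 u; E_B = 1546.0 MeV; E_B/A = 7.928 MeV
Fe-54: Σm = 26(1.00783) + 28(1.0086649) = 54.4461972 u; Δm = 0.5065972 u; E_B = 471.89 MeV; E_B/A = 8.739 MeV
Fe-54 has the higher binding energy per nucleon, so it is the more tightly bound nucleus.

Fe-54; 8.74 MeV/nucleon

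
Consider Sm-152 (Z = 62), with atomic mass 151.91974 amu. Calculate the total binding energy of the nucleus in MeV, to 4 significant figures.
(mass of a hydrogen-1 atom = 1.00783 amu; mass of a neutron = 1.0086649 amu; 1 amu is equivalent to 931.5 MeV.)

1253 MeV

Mass of separated nucleons = 62(1.00783) + 90(1.0086649) = 62.48546 + 90.7798410 = 153.2653010 amu
The mass defect is 153.2653010 − 151.91974 = 1.3455610 amu.
E_B = 1.3455610 × 931.5 = 1253.39 MeV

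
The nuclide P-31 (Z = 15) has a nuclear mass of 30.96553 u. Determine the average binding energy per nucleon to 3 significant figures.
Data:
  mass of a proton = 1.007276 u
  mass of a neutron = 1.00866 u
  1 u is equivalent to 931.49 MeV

8.48 MeV/nucleon

Σm = 15·m_p + 16·m_n = 15.109140 + 16.13856 = 31.247700 u
Δm = 31.247700 − 30.96553 = 0.282170 u
E_B = 0.282170 × 931.49 = 262.839 MeV
Dividing by A = 31 gives 8.479 MeV per nucleon.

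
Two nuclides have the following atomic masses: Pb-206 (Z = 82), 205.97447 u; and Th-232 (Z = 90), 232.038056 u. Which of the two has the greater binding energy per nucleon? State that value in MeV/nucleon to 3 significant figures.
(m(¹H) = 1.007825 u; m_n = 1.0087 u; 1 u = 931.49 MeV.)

Pb-206: Σm = 82(1.007825) + 124(1.0087) = 207.720450 u; Δm = 1.745980 u; E_B = 1626.363 MeV; E_B/A = 7.89497 MeV
Th-232: Σm = 90(1.007825) + 142(1.0087) = 233.939650 u; Δm = 1.901594 u; E_B = 1771.316 MeV; E_B/A = 7.63498 MeV
Pb-206 has the higher binding energy per nucleon, so it is the more tightly bound nucleus.

Pb-206; 7.89 MeV/nucleon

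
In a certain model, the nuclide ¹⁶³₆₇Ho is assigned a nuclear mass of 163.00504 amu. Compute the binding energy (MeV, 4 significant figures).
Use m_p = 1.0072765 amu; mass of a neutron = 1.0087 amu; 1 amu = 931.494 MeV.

1227 MeV

With 67 protons and 96 neutrons (A = 163):
Mass of separated nucleons = 67(1.0072765) + 96(1.0087) = 67.4875255 + 96.8352 = 164.3227255 amu
The mass defect is 164.3227255 − 163.00504 = 1.3176855 amu.
Converting to energy: 1.3176855 amu × 931.494 MeV/amu = 1227.42 MeV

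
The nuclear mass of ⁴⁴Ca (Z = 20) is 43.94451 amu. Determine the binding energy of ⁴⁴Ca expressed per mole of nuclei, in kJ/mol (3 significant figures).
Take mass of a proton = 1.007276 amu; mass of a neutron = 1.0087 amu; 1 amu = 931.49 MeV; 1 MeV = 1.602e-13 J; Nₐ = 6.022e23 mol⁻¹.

3.68e+10 kJ/mol

The nucleus contains 20 protons and 44 − 20 = 24 neutrons.
Mass of separated nucleons = 20(1.007276) + 24(1.0087) = 20.145520 + 24.2088 = 44.354320 amu
The mass defect is 44.354320 − 43.94451 = 0.409810 amu.
Converting to energy: 0.409810 amu × 931.49 MeV/amu = 381.734 MeV
Per nucleus in joules: 381.734 MeV × 1.602e-13 J/MeV = 6.1154e-11 J
Per mole: 6.1154e-11 J × 6.022e23 mol⁻¹ = 3.6827e+13 J/mol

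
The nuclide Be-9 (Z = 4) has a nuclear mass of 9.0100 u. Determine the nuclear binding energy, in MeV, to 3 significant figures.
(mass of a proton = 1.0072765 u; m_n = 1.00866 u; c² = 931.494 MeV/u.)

58.1 MeV

With 4 protons and 5 neutrons (A = 9):
Total constituent mass: 4 × 1.0072765 + 5 × 1.00866 = 9.0724060 u
Mass defect Δm = 9.0724060 − 9.0100 = 0.0624060 u
Converting to energy: 0.0624060 u × 931.494 MeV/u = 58.1308 MeV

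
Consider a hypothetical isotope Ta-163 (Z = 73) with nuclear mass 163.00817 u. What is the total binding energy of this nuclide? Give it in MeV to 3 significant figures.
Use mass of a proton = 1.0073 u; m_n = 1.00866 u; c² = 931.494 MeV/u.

1210 MeV

Mass of separated nucleons = 73(1.0073) + 90(1.00866) = 73.5329 + 90.77940 = 164.31230 u
Mass defect Δm = 164.31230 − 163.00817 = 1.30413 u
Converting to energy: 1.30413 u × 931.494 MeV/u = 1214.79 MeV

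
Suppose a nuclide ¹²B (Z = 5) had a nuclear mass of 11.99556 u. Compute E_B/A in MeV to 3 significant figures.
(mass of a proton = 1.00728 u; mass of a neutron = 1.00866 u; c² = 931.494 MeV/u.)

With 5 protons and 7 neutrons (A = 12):
Total constituent mass: 5 × 1.00728 + 7 × 1.00866 = 12.09702 u
Mass defect Δm = 12.09702 − 11.99556 = 0.10146 u
Binding energy = Δm·c² = 0.10146 × 931.494 MeV/u = 94.5094 MeV
Per nucleon: 94.5094 / 12 = 7.876 MeV

7.88 MeV/nucleon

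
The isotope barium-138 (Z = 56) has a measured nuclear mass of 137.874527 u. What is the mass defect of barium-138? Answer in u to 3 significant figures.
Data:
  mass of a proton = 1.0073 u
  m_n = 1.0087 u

Σm = 56·m_p + 82·m_n = 56.4088 + 82.7134 = 139.1222 u
Mass defect Δm = 139.1222 − 137.874527 = 1.247673 u

1.25 u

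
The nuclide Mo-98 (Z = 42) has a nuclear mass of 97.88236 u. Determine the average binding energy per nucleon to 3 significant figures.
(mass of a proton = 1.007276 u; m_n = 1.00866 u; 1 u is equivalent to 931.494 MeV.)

Z = 42, so N = A − Z = 98 − 42 = 56.
Total constituent mass: 42 × 1.007276 + 56 × 1.00866 = 98.790552 u
Δm = 98.790552 − 97.88236 = 0.908192 u
Converting to energy: 0.908192 u × 931.494 MeV/u = 845.975 MeV
Dividing by A = 98 gives 8.632 MeV per nucleon.

8.63 MeV/nucleon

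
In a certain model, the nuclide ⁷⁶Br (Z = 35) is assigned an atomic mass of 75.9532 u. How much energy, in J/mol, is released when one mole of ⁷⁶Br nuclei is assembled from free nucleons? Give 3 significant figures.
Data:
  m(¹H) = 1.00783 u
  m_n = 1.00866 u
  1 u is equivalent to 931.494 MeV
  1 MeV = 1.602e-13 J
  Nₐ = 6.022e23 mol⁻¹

Z = 35, so N = A − Z = 76 − 35 = 41.
Total constituent mass: 35 × 1.00783 + 41 × 1.00866 = 76.62911 u
Mass defect Δm = 76.62911 − 75.9532 = 0.67591 u
Binding energy = Δm·c² = 0.67591 × 931.494 MeV/u = 629.606 MeV
Per nucleus in joules: 629.606 MeV × 1.602e-13 J/MeV = 1.0086e-10 J
Per mole: 1.0086e-10 J × 6.022e23 mol⁻¹ = 6.0738e+13 J/mol

6.07e+13 J/mol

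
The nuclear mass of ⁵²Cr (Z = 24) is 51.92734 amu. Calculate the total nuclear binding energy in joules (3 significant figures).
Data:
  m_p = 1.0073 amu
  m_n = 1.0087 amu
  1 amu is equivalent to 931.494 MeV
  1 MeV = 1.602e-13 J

7.33e-11 J

The nucleus contains 24 protons and 52 − 24 = 28 neutrons.
Mass of separated nucleons = 24(1.0073) + 28(1.0087) = 24.1752 + 28.2436 = 52.4188 amu
Δm = 52.4188 − 51.92734 = 0.49146 amu
E_B = 0.49146 × 931.494 = 457.792 MeV
In joules: 457.792 MeV × 1.602e-13 J/MeV = 7.3338e-11 J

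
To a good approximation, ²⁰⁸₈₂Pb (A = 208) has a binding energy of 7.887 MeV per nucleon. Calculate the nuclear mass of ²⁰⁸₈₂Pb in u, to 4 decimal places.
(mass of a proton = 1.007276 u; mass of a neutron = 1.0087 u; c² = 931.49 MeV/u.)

207.9317 u

Total binding energy = 208 × 7.887 = 1640.496 MeV
Mass defect = 1640.496 MeV / (931.49 MeV/u) = 1.761153 u
Constituent mass = 82(1.007276) + 126(1.0087) = 209.692832 u
Nuclear mass = 209.692832 − 1.761153 = 207.931679 u ≈ 207.9317 u (to 4 decimal places)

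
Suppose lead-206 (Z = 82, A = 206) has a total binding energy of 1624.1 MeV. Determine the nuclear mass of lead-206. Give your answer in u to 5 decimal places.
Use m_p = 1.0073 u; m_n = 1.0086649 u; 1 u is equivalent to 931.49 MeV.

205.92950 u

Mass defect = 1624.1 MeV / (931.49 MeV/u) = 1.7435507 u
Constituent mass = 82(1.0073) + 124(1.0086649) = 207.6730476 u
Nuclear mass = 207.6730476 − 1.7435507 = 205.9294969 u ≈ 205.92950 u (to 5 decimal places)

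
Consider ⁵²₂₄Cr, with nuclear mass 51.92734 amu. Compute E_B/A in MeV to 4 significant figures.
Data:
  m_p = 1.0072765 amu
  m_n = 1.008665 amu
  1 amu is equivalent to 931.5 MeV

8.776 MeV/nucleon

Z = 24, so N = A − Z = 52 − 24 = 28.
Total constituent mass: 24 × 1.0072765 + 28 × 1.008665 = 52.4172560 amu
The mass defect is 52.4172560 − 51.92734 = 0.4899160 amu.
Converting to energy: 0.4899160 amu × 931.5 MeV/amu = 456.357 MeV
Per nucleon: 456.357 / 52 = 8.776 MeV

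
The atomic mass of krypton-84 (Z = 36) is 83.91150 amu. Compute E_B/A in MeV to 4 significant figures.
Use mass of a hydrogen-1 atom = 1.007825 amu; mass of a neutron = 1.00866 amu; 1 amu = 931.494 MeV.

8.715 MeV/nucleon

Total constituent mass: 36 × 1.007825 + 48 × 1.00866 = 84.697380 amu
Mass defect Δm = 84.697380 − 83.91150 = 0.785880 amu
Converting to energy: 0.785880 amu × 931.494 MeV/amu = 732.043 MeV
Per nucleon: 732.043 / 84 = 8.715 MeV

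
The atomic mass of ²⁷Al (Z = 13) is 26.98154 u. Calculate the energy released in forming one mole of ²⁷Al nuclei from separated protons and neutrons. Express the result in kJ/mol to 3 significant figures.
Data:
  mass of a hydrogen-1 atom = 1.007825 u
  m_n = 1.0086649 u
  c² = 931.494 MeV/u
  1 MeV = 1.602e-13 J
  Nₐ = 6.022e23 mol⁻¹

The nucleus contains 13 protons and 27 − 13 = 14 neutrons.
Mass of separated nucleons = 13(1.007825) + 14(1.0086649) = 13.101725 + 14.1213086 = 27.2230336 u
Δm = 27.2230336 − 26.98154 = 0.2414936 u
Binding energy = Δm·c² = 0.2414936 × 931.494 MeV/u = 224.950 MeV
Per nucleus in joules: 224.950 MeV × 1.602e-13 J/MeV = 3.6037e-11 J
Per mole: 3.6037e-11 J × 6.022e23 mol⁻¹ = 2.1701e+13 J/mol

2.17e+10 kJ/mol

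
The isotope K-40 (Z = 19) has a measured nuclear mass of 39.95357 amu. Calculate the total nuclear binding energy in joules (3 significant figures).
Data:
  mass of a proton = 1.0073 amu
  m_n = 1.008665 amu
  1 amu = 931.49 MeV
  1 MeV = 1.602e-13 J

Mass of separated nucleons = 19(1.0073) + 21(1.008665) = 19.1387 + 21.181965 = 40.320665 amu
The mass defect is 40.320665 − 39.95357 = 0.367095 amu.
Binding energy = Δm·c² = 0.367095 × 931.49 MeV/amu = 341.945 MeV
In joules: 341.945 MeV × 1.602e-13 J/MeV = 5.4780e-11 J

5.48e-11 J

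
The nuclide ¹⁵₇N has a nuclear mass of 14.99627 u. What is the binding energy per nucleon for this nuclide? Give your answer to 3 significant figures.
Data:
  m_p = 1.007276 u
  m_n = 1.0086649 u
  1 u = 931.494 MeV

7.70 MeV/nucleon

Σm = 7·m_p + 8·m_n = 7.050932 + 8.0693192 = 15.1202512 u
Mass defect Δm = 15.1202512 − 14.99627 = 0.1239812 u
Converting to energy: 0.1239812 u × 931.494 MeV/u = 115.488 MeV
Dividing by A = 15 gives 7.699 MeV per nucleon.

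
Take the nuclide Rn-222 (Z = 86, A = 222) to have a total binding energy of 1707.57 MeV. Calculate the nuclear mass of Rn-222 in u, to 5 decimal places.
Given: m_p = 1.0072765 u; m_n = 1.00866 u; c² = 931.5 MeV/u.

221.97040 u

Mass defect = 1707.57 MeV / (931.5 MeV/u) = 1.8331401 u
Constituent mass = 86(1.0072765) + 136(1.00866) = 223.8035390 u
Nuclear mass = 223.8035390 − 1.8331401 = 221.9703989 u ≈ 221.97040 u (to 5 decimal places)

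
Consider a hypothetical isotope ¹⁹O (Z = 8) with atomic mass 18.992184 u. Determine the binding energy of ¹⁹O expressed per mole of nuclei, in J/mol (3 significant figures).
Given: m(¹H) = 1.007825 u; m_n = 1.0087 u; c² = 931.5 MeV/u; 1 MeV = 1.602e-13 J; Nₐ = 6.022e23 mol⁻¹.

With 8 protons and 11 neutrons (A = 19):
Mass of separated nucleons = 8(1.007825) + 11(1.0087) = 8.062600 + 11.0957 = 19.158300 u
Mass defect Δm = 19.158300 − 18.992184 = 0.166116 u
E_B = 0.166116 × 931.5 = 154.737 MeV
Per nucleus in joules: 154.737 MeV × 1.602e-13 J/MeV = 2.4789e-11 J
Per mole: 2.4789e-11 J × 6.022e23 mol⁻¹ = 1.4928e+13 J/mol

1.49e+13 J/mol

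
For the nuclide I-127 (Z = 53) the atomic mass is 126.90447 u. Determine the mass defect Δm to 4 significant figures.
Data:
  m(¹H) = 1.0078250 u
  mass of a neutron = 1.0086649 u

1.151 u

The nucleus contains 53 protons and 127 − 53 = 74 neutrons.
Total constituent mass: 53 × 1.0078250 + 74 × 1.0086649 = 128.0559276 u
The mass defect is 128.0559276 − 126.90447 = 1.1514576 u.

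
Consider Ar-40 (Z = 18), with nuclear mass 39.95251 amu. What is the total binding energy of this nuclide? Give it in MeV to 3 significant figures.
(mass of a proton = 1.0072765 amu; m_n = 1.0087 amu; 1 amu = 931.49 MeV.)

Z = 18, so N = A − Z = 40 − 18 = 22.
Total constituent mass: 18 × 1.0072765 + 22 × 1.0087 = 40.3223770 amu
Mass defect Δm = 40.3223770 − 39.95251 = 0.3698670 amu
Binding energy = Δm·c² = 0.3698670 × 931.49 MeV/amu = 344.527 MeV

345 MeV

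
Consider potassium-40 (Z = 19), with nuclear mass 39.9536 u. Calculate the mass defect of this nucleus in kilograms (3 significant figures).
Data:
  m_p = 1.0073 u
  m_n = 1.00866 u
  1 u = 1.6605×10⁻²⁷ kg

The nucleus contains 19 protons and 40 − 19 = 21 neutrons.
Σm = 19·m_p + 21·m_n = 19.1387 + 21.18186 = 40.32056 u
Mass defect Δm = 40.32056 − 39.9536 = 0.36696 u
In SI units: 0.36696 u × 1.6605×10⁻²⁷ kg/u = 6.0934e-28 kg

6.09e-28 kg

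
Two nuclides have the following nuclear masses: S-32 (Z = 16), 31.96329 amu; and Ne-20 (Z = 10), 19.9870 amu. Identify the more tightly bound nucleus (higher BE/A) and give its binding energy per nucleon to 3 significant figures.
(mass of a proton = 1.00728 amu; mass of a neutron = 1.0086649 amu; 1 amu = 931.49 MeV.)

S-32; 8.49 MeV/nucleon

S-32: Σm = 16(1.00728) + 16(1.0086649) = 32.2551184 amu; Δm = 0.2918284 amu; E_B = 271.8352 MeV; E_B/A = 8.4949 MeV
Ne-20: Σm = 10(1.00728) + 10(1.0086649) = 20.1594490 amu; Δm = 0.1724490 amu; E_B = 160.63 MeV; E_B/A = 8.032 MeV
S-32 has the higher binding energy per nucleon, so it is the more tightly bound nucleus.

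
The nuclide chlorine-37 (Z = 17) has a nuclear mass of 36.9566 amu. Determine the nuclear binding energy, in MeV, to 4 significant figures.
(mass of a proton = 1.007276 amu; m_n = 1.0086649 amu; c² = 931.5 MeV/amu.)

317.1 MeV

Mass of separated nucleons = 17(1.007276) + 20(1.0086649) = 17.123692 + 20.1732980 = 37.2969900 amu
Δm = 37.2969900 − 36.9566 = 0.3403900 amu
E_B = 0.3403900 × 931.5 = 317.073 MeV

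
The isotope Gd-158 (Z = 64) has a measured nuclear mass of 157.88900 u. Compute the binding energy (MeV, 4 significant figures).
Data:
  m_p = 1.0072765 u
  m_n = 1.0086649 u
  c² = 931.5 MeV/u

Σm = 64·m_p + 94·m_n = 64.4656960 + 94.8145006 = 159.2801966 u
The mass defect is 159.2801966 − 157.88900 = 1.3911966 u.
Binding energy = Δm·c² = 1.3911966 × 931.5 MeV/u = 1295.90 MeV

1296 MeV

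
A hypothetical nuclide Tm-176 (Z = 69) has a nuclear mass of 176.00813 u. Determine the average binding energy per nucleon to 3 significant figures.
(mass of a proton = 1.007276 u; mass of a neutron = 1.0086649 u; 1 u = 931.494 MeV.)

7.52 MeV/nucleon

With 69 protons and 107 neutrons (A = 176):
Σm = 69·m_p + 107·m_n = 69.502044 + 107.9271443 = 177.4291883 u
The mass defect is 177.4291883 − 176.00813 = 1.4210583 u.
Binding energy = Δm·c² = 1.4210583 × 931.494 MeV/u = 1323.71 MeV
Dividing by A = 176 gives 7.521 MeV per nucleon.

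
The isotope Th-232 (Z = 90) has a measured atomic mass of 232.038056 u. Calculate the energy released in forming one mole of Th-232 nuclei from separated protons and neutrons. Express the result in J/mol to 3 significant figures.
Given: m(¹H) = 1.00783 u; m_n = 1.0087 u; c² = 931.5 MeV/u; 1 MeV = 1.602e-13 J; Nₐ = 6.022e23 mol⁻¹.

Total constituent mass: 90 × 1.00783 + 142 × 1.0087 = 233.94010 u
The mass defect is 233.94010 − 232.038056 = 1.902044 u.
Binding energy = Δm·c² = 1.902044 × 931.5 MeV/u = 1771.75 MeV
Per nucleus in joules: 1771.75 MeV × 1.602e-13 J/MeV = 2.8383e-10 J
Per mole: 2.8383e-10 J × 6.022e23 mol⁻¹ = 1.7092e+14 J/mol

1.71e+14 J/mol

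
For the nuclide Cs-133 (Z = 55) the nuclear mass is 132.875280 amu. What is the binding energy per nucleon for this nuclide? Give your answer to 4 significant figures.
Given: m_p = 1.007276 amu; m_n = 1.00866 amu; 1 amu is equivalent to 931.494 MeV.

With 55 protons and 78 neutrons (A = 133):
Mass of separated nucleons = 55(1.007276) + 78(1.00866) = 55.400180 + 78.67548 = 134.075660 amu
Mass defect Δm = 134.075660 − 132.875280 = 1.200380 amu
Binding energy = Δm·c² = 1.200380 × 931.494 MeV/amu = 1118.15 MeV
Dividing by A = 133 gives 8.407 MeV per nucleon.

8.407 MeV/nucleon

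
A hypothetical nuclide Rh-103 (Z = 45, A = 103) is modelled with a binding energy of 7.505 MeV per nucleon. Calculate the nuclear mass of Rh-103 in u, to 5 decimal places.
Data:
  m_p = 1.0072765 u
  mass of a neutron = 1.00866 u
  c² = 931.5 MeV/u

102.99986 u

Total binding energy = 103 × 7.505 = 773.015 MeV
Mass defect = 773.015 MeV / (931.5 MeV/u) = 0.8298604 u
Constituent mass = 45(1.0072765) + 58(1.00866) = 103.8297225 u
Nuclear mass = 103.8297225 − 0.8298604 = 102.9998621 u ≈ 102.99986 u (to 5 decimal places)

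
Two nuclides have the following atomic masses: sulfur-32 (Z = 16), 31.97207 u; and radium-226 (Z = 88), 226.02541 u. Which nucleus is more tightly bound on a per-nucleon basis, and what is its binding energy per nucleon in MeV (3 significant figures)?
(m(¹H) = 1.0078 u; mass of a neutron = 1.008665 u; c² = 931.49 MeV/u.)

sulfur-32: Σm = 16(1.0078) + 16(1.008665) = 32.263440 u; Δm = 0.291370 u; E_B = 271.41 MeV; E_B/A = 8.482 MeV
radium-226: Σm = 88(1.0078) + 138(1.008665) = 227.882170 u; Δm = 1.856760 u; E_B = 1729.6 MeV; E_B/A = 7.653 MeV
sulfur-32 has the higher binding energy per nucleon, so it is the more tightly bound nucleus.

sulfur-32; 8.48 MeV/nucleon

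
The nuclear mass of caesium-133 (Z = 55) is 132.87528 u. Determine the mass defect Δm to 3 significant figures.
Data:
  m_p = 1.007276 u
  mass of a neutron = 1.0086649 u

Σm = 55·m_p + 78·m_n = 55.400180 + 78.6758622 = 134.0760422 u
The mass defect is 134.0760422 − 132.87528 = 1.2007622 u.

1.20 u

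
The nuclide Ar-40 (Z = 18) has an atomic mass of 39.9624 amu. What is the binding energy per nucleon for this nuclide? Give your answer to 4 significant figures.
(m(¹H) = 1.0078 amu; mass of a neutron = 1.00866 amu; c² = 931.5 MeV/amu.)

8.582 MeV/nucleon

With 18 protons and 22 neutrons (A = 40):
Total constituent mass: 18 × 1.0078 + 22 × 1.00866 = 40.33092 amu
Δm = 40.33092 − 39.9624 = 0.36852 amu
Converting to energy: 0.36852 amu × 931.5 MeV/amu = 343.276 MeV
BE/A = 343.276 MeV / 40 = 8.582 MeV/nucleon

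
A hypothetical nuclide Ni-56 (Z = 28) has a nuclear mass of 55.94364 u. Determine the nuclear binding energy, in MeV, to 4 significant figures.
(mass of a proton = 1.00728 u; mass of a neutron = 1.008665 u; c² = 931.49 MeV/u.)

The nucleus contains 28 protons and 56 − 28 = 28 neutrons.
Σm = 28·m_p + 28·m_n = 28.20384 + 28.242620 = 56.446460 u
Mass defect Δm = 56.446460 − 55.94364 = 0.502820 u
E_B = 0.502820 × 931.49 = 468.372 MeV

468.4 MeV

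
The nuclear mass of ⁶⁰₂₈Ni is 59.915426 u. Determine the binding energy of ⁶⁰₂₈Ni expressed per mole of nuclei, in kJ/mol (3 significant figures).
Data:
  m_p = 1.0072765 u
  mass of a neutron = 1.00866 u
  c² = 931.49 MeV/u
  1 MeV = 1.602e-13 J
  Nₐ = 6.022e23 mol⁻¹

5.08e+10 kJ/mol

Total constituent mass: 28 × 1.0072765 + 32 × 1.00866 = 60.4808620 u
Δm = 60.4808620 − 59.915426 = 0.5654360 u
E_B = 0.5654360 × 931.49 = 526.698 MeV
Per nucleus in joules: 526.698 MeV × 1.602e-13 J/MeV = 8.4377e-11 J
Per mole: 8.4377e-11 J × 6.022e23 mol⁻¹ = 5.0812e+13 J/mol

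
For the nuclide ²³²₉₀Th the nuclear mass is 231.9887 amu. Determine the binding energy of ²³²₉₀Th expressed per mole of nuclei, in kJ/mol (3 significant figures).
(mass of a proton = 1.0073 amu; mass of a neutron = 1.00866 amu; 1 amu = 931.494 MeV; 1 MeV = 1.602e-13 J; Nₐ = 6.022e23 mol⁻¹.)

1.71e+11 kJ/mol

The nucleus contains 90 protons and 232 − 90 = 142 neutrons.
Mass of separated nucleons = 90(1.0073) + 142(1.00866) = 90.6570 + 143.22972 = 233.88672 amu
The mass defect is 233.88672 − 231.9887 = 1.89802 amu.
Converting to energy: 1.89802 amu × 931.494 MeV/amu = 1767.99 MeV
Per nucleus in joules: 1767.99 MeV × 1.602e-13 J/MeV = 2.8323e-10 J
Per mole: 2.8323e-10 J × 6.022e23 mol⁻¹ = 1.7056e+14 J/mol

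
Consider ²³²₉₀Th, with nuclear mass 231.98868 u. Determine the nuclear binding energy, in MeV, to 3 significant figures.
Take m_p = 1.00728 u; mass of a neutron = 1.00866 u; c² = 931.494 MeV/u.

1770 MeV

Total constituent mass: 90 × 1.00728 + 142 × 1.00866 = 233.88492 u
Mass defect Δm = 233.88492 − 231.98868 = 1.89624 u
Binding energy = Δm·c² = 1.89624 × 931.494 MeV/u = 1766.34 MeV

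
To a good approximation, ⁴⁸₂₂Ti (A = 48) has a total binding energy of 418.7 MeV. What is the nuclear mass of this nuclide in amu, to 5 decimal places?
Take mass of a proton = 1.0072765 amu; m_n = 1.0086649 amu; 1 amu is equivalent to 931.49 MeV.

47.93588 amu

Mass defect = 418.7 MeV / (931.49 MeV/amu) = 0.4494949 amu
Constituent mass = 22(1.0072765) + 26(1.0086649) = 48.3853704 amu
Nuclear mass = 48.3853704 − 0.4494949 = 47.9358755 amu ≈ 47.93588 amu (to 5 decimal places)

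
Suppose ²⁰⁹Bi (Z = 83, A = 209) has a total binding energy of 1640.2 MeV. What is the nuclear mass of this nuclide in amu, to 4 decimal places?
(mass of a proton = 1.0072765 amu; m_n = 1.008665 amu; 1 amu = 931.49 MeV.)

208.9349 amu

Mass defect = 1640.2 MeV / (931.49 MeV/amu) = 1.760835 amu
Constituent mass = 83(1.0072765) + 126(1.008665) = 210.6957395 amu
Nuclear mass = 210.6957395 − 1.760835 = 208.9349045 amu ≈ 208.9349 amu (to 4 decimal places)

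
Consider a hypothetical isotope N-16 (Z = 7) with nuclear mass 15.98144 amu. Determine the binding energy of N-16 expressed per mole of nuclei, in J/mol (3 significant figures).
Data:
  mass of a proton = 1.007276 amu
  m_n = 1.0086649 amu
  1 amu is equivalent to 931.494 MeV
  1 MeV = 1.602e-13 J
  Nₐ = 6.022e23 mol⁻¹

Σm = 7·m_p + 9·m_n = 7.050932 + 9.0779841 = 16.1289161 amu
Δm = 16.1289161 − 15.98144 = 0.1474761 amu
Binding energy = Δm·c² = 0.1474761 × 931.494 MeV/amu = 137.373 MeV
Per nucleus in joules: 137.373 MeV × 1.602e-13 J/MeV = 2.2007e-11 J
Per mole: 2.2007e-11 J × 6.022e23 mol⁻¹ = 1.3253e+13 J/mol

1.33e+13 J/mol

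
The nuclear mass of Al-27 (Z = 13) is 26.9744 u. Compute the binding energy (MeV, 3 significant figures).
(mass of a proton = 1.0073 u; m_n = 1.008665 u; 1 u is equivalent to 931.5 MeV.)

The nucleus contains 13 protons and 27 − 13 = 14 neutrons.
Mass of separated nucleons = 13(1.0073) + 14(1.008665) = 13.0949 + 14.121310 = 27.216210 u
Mass defect Δm = 27.216210 − 26.9744 = 0.241810 u
Converting to energy: 0.241810 u × 931.5 MeV/u = 225.246 MeV

225 MeV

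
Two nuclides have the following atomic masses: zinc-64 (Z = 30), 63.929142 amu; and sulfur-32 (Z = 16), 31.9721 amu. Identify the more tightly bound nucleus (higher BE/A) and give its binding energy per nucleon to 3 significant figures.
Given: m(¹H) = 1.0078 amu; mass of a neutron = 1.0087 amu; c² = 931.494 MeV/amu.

zinc-64; 8.74 MeV/nucleon

zinc-64: Σm = 30(1.0078) + 34(1.0087) = 64.5298 amu; Δm = 0.600658 amu; E_B = 559.51 MeV; E_B/A = 8.742 MeV
sulfur-32: Σm = 16(1.0078) + 16(1.0087) = 32.2640 amu; Δm = 0.2919 amu; E_B = 271.90 MeV; E_B/A = 8.497 MeV
zinc-64 has the higher binding energy per nucleon, so it is the more tightly bound nucleus.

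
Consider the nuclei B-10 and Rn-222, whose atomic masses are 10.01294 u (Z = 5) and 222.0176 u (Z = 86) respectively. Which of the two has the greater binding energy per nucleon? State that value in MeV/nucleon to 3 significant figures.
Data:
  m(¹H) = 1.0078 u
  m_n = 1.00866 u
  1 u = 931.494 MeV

B-10: Σm = 5(1.0078) + 5(1.00866) = 10.08230 u; Δm = 0.06936 u; E_B = 64.608 MeV; E_B/A = 6.461 MeV
Rn-222: Σm = 86(1.0078) + 136(1.00866) = 223.84856 u; Δm = 1.83096 u; E_B = 1705.53 MeV; E_B/A = 7.683 MeV
Rn-222 has the higher binding energy per nucleon, so it is the more tightly bound nucleus.

Rn-222; 7.68 MeV/nucleon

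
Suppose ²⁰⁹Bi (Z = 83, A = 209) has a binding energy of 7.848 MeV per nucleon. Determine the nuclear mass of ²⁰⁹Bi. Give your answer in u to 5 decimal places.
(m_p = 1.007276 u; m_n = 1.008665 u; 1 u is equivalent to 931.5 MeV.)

208.93485 u

Total binding energy = 209 × 7.848 = 1640.232 MeV
Mass defect = 1640.232 MeV / (931.5 MeV/u) = 1.7608502 u
Constituent mass = 83(1.007276) + 126(1.008665) = 210.695698 u
Nuclear mass = 210.695698 − 1.7608502 = 208.9348478 u ≈ 208.93485 u (to 5 decimal places)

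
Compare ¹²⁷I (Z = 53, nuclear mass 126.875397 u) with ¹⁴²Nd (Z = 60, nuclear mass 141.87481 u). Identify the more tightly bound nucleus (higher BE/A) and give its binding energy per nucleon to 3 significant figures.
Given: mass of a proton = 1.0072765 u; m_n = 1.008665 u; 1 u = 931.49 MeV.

¹²⁷I; 8.45 MeV/nucleon

¹²⁷I: Σm = 53(1.0072765) + 74(1.008665) = 128.0268645 u; Δm = 1.1514675 u; E_B = 1072.6 MeV; E_B/A = 8.446 MeV
¹⁴²Nd: Σm = 60(1.0072765) + 82(1.008665) = 143.1471200 u; Δm = 1.2723100 u; E_B = 1185.1 MeV; E_B/A = 8.346 MeV
¹²⁷I has the higher binding energy per nucleon, so it is the more tightly bound nucleus.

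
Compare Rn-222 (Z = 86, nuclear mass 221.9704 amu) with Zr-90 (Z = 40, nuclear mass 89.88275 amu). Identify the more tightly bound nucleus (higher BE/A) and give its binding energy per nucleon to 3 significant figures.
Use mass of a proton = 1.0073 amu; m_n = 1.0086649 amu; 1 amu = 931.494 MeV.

Zr-90; 8.72 MeV/nucleon

Rn-222: Σm = 86(1.0073) + 136(1.0086649) = 223.8062264 amu; Δm = 1.8358264 amu; E_B = 1710.1 MeV; E_B/A = 7.703 MeV
Zr-90: Σm = 40(1.0073) + 50(1.0086649) = 90.7252450 amu; Δm = 0.8424950 amu; E_B = 784.78 MeV; E_B/A = 8.720 MeV
Zr-90 has the higher binding energy per nucleon, so it is the more tightly bound nucleus.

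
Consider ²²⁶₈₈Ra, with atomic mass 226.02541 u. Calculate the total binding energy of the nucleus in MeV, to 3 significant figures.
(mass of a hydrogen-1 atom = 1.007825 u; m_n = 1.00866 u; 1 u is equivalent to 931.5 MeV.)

Σm = 88·m(¹H) + 138·m_n = 88.688600 + 139.19508 = 227.883680 u
Mass defect Δm = 227.883680 − 226.02541 = 1.858270 u
E_B = 1.858270 × 931.5 = 1730.98 MeV

1730 MeV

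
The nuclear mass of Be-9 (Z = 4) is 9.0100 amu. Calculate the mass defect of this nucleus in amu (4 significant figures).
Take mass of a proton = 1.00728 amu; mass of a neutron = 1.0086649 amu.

0.06244 amu

Z = 4, so N = A − Z = 9 − 4 = 5.
Σm = 4·m_p + 5·m_n = 4.02912 + 5.0433245 = 9.0724445 amu
The mass defect is 9.0724445 − 9.0100 = 0.0624445 amu.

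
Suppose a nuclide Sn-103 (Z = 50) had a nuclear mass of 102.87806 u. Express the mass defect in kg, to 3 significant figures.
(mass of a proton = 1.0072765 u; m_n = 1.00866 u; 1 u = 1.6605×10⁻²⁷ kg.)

1.57e-27 kg

Σm = 50·m_p + 53·m_n = 50.3638250 + 53.45898 = 103.8228050 u
Mass defect Δm = 103.8228050 − 102.87806 = 0.9447450 u
In SI units: 0.9447450 u × 1.6605×10⁻²⁷ kg/u = 1.5687e-27 kg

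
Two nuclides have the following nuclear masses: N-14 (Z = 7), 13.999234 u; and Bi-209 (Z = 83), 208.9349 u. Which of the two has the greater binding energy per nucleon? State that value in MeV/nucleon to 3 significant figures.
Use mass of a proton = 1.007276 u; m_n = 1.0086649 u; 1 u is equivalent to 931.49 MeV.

N-14: Σm = 7(1.007276) + 7(1.0086649) = 14.1115863 u; Δm = 0.1123523 u; E_B = 104.655 MeV; E_B/A = 7.475 MeV
Bi-209: Σm = 83(1.007276) + 126(1.0086649) = 210.6956854 u; Δm = 1.7607854 u; E_B = 1640.2 MeV; E_B/A = 7.848 MeV
Bi-209 has the higher binding energy per nucleon, so it is the more tightly bound nucleus.

Bi-209; 7.85 MeV/nucleon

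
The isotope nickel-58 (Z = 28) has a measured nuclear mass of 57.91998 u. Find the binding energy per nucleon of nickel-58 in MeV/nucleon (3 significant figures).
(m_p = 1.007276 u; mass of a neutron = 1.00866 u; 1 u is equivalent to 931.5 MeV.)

8.73 MeV/nucleon

With 28 protons and 30 neutrons (A = 58):
Σm = 28·m_p + 30·m_n = 28.203728 + 30.25980 = 58.463528 u
Δm = 58.463528 − 57.91998 = 0.543548 u
E_B = 0.543548 × 931.5 = 506.315 MeV
Per nucleon: 506.315 / 58 = 8.730 MeV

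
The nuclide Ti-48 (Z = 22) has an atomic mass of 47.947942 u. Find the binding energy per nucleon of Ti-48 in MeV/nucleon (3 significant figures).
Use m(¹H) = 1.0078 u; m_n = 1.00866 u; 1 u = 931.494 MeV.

8.71 MeV/nucleon

Σm = 22·m(¹H) + 26·m_n = 22.1716 + 26.22516 = 48.39676 u
Mass defect Δm = 48.39676 − 47.947942 = 0.448818 u
Converting to energy: 0.448818 u × 931.494 MeV/u = 418.071 MeV
BE/A = 418.071 MeV / 48 = 8.710 MeV/nucleon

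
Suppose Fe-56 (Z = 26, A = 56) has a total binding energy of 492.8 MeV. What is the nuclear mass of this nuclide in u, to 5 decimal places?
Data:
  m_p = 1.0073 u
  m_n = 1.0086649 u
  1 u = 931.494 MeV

55.92070 u

Mass defect = 492.8 MeV / (931.494 MeV/u) = 0.5290426 u
Constituent mass = 26(1.0073) + 30(1.0086649) = 56.4497470 u
Nuclear mass = 56.4497470 − 0.5290426 = 55.9207044 u ≈ 55.92070 u (to 5 decimal places)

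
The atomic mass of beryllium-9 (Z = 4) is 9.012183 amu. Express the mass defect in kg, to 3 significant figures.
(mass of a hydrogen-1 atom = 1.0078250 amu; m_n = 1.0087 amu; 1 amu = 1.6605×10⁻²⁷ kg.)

1.04e-28 kg

Total constituent mass: 4 × 1.0078250 + 5 × 1.0087 = 9.0748000 amu
Δm = 9.0748000 − 9.012183 = 0.0626170 amu
In SI units: 0.0626170 amu × 1.6605×10⁻²⁷ kg/amu = 1.0398e-28 kg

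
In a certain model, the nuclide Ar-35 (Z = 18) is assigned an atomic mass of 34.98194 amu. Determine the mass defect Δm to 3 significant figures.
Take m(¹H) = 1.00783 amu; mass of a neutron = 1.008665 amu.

Total constituent mass: 18 × 1.00783 + 17 × 1.008665 = 35.288245 amu
The mass defect is 35.288245 − 34.98194 = 0.306305 amu.

0.306 amu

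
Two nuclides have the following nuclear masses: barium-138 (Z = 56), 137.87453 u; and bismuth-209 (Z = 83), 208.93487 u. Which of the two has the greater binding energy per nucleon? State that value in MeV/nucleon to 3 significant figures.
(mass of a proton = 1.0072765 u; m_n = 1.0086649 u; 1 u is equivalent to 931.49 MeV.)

barium-138: Σm = 56(1.0072765) + 82(1.0086649) = 139.1180058 u; Δm = 1.2434758 u; E_B = 1158.3 MeV; E_B/A = 8.393 MeV
bismuth-209: Σm = 83(1.0072765) + 126(1.0086649) = 210.6957269 u; Δm = 1.7608569 u; E_B = 1640.2 MeV; E_B/A = 7.848 MeV
barium-138 has the higher binding energy per nucleon, so it is the more tightly bound nucleus.

barium-138; 8.39 MeV/nucleon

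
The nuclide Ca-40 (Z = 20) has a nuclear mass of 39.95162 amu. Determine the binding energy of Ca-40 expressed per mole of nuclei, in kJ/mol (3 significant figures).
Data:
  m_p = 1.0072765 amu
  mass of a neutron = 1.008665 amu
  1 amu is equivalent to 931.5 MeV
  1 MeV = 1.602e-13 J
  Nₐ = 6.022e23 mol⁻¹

3.30e+10 kJ/mol

Z = 20, so N = A − Z = 40 − 20 = 20.
Mass of separated nucleons = 20(1.0072765) + 20(1.008665) = 20.1455300 + 20.173300 = 40.3188300 amu
The mass defect is 40.3188300 − 39.95162 = 0.3672100 amu.
Binding energy = Δm·c² = 0.3672100 × 931.5 MeV/amu = 342.056 MeV
Per nucleus in joules: 342.056 MeV × 1.602e-13 J/MeV = 5.4797e-11 J
Per mole: 5.4797e-11 J × 6.022e23 mol⁻¹ = 3.2999e+13 J/mol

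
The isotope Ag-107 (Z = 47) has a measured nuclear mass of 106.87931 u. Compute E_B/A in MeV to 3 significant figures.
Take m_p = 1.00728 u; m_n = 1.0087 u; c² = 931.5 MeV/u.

Total constituent mass: 47 × 1.00728 + 60 × 1.0087 = 107.86416 u
Δm = 107.86416 − 106.87931 = 0.98485 u
Converting to energy: 0.98485 u × 931.5 MeV/u = 917.388 MeV
Dividing by A = 107 gives 8.574 MeV per nucleon.

8.57 MeV/nucleon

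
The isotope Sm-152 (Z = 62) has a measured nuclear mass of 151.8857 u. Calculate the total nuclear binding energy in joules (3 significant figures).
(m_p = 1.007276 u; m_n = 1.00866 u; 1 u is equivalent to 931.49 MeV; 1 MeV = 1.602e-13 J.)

2.01e-10 J

Total constituent mass: 62 × 1.007276 + 90 × 1.00866 = 153.230512 u
Δm = 153.230512 − 151.8857 = 1.344812 u
E_B = 1.344812 × 931.49 = 1252.68 MeV
In joules: 1252.68 MeV × 1.602e-13 J/MeV = 2.0068e-10 J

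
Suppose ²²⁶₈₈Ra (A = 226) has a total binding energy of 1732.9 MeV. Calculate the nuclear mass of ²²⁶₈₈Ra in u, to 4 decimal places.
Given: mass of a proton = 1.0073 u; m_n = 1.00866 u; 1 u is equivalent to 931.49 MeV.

225.9771 u

Mass defect = 1732.9 MeV / (931.49 MeV/u) = 1.860353 u
Constituent mass = 88(1.0073) + 138(1.00866) = 227.83748 u
Nuclear mass = 227.83748 − 1.860353 = 225.977127 u ≈ 225.9771 u (to 4 decimal places)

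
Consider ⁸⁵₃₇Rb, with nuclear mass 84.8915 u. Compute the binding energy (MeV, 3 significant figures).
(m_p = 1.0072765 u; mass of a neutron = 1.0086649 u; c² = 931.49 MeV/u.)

Σm = 37·m_p + 48·m_n = 37.2692305 + 48.4159152 = 85.6851457 u
Mass defect Δm = 85.6851457 − 84.8915 = 0.7936457 u
Binding energy = Δm·c² = 0.7936457 × 931.49 MeV/u = 739.273 MeV

739 MeV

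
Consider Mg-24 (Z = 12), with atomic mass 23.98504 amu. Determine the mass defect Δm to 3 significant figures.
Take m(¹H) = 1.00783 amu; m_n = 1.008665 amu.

0.213 amu

Z = 12, so N = A − Z = 24 − 12 = 12.
Total constituent mass: 12 × 1.00783 + 12 × 1.008665 = 24.197940 amu
The mass defect is 24.197940 − 23.98504 = 0.212900 amu.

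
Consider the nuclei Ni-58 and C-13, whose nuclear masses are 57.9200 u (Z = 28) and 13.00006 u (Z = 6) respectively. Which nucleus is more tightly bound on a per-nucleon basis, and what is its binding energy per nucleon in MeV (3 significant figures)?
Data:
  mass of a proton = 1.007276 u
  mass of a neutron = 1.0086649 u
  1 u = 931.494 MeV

Ni-58; 8.73 MeV/nucleon

Ni-58: Σm = 28(1.007276) + 30(1.0086649) = 58.4636750 u; Δm = 0.5436750 u; E_B = 506.43 MeV; E_B/A = 8.732 MeV
C-13: Σm = 6(1.007276) + 7(1.0086649) = 13.1043103 u; Δm = 0.1042503 u; E_B = 97.109 MeV; E_B/A = 7.470 MeV
Ni-58 has the higher binding energy per nucleon, so it is the more tightly bound nucleus.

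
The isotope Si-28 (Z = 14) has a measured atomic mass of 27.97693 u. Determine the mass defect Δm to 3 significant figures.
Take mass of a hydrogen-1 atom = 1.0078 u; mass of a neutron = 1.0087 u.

Mass of separated nucleons = 14(1.0078) + 14(1.0087) = 14.1092 + 14.1218 = 28.2310 u
Mass defect Δm = 28.2310 − 27.97693 = 0.25407 u

0.254 u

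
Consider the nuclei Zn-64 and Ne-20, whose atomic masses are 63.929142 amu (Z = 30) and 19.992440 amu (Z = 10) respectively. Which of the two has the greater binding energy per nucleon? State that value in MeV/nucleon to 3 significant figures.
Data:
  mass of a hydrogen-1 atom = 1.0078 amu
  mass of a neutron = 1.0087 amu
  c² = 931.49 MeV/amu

Zn-64; 8.74 MeV/nucleon

Zn-64: Σm = 30(1.0078) + 34(1.0087) = 64.5298 amu; Δm = 0.600658 amu; E_B = 559.51 MeV; E_B/A = 8.742 MeV
Ne-20: Σm = 10(1.0078) + 10(1.0087) = 20.1650 amu; Δm = 0.172560 amu; E_B = 160.74 MeV; E_B/A = 8.037 MeV
Zn-64 has the higher binding energy per nucleon, so it is the more tightly bound nucleus.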